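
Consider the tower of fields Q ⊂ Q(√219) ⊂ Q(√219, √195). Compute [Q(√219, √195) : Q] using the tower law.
[Q(√219, √195) : Q] = 4

[Q(√219):Q] = 2 (min poly x^2 - 219, irreducible since 219 is squarefree > 1). For the top step, suppose √195 ∈ Q(√219), say √195 = c + d√219 with c, d ∈ Q. Squaring: 195 = c^2 + 219d^2 + 2cd√219. Since √219 ∉ Q this forces 2cd = 0. If d = 0 then √195 = c ∈ Q, contradicting 195 squarefree > 1. If c = 0 then 195 = 219d^2, so 219·195 = (219d)^2 is a perfect square in Q — but 219·195 = 42705 is not a perfect square (since 219 and 195 are distinct squarefree integers). Contradiction. Hence √195 ∉ Q(√219), so x^2 - 195 stays irreducible over Q(√219) and [Q(√219, √195) : Q(√219)] = 2. By the tower law, [Q(√219, √195) : Q] = 2 · 2 = 4.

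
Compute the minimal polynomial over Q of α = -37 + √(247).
m_α(x) = x^2 + 74x + 1122

From α + 37 = √(247), squaring gives (α + 37)^2 = 247, i.e. α^2 + 74α + 1369 = 247, so α^2 + 74α + 1122 = 0. The discriminant of x^2 + 74x + 1122 is (74)^2 - 4·(1122) = 5476 - 4488 = 988, and 4·(247) is not a perfect square in Q since 247 is squarefree and ≠ 1. Hence x^2 + 74x + 1122 is irreducible over Q and is the minimal polynomial of α.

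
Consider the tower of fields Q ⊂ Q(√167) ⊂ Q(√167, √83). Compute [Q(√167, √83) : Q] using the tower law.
[Q(√167, √83) : Q] = 4

[Q(√167):Q] = 2 (min poly x^2 - 167, irreducible since 167 is squarefree > 1). For the top step, suppose √83 ∈ Q(√167), say √83 = c + d√167 with c, d ∈ Q. Squaring: 83 = c^2 + 167d^2 + 2cd√167. Since √167 ∉ Q this forces 2cd = 0. If d = 0 then √83 = c ∈ Q, contradicting 83 squarefree > 1. If c = 0 then 83 = 167d^2, so 167·83 = (167d)^2 is a perfect square in Q — but 167·83 = 13861 is not a perfect square (since 167 and 83 are distinct squarefree integers). Contradiction. Hence √83 ∉ Q(√167), so x^2 - 83 stays irreducible over Q(√167) and [Q(√167, √83) : Q(√167)] = 2. By the tower law, [Q(√167, √83) : Q] = 2 · 2 = 4.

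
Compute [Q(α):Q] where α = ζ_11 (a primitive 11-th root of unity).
[Q(α):Q] = 10

The minimal polynomial of ζ_11 over Q is the 11-th cyclotomic polynomial Φ_11(x), which is irreducible over Q and has degree φ(11) = 10. Hence [Q(α):Q] = φ(11) = 10.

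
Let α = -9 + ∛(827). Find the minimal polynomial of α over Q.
m_α(x) = x^3 + 27x^2 + 243x - 98

Set β = α + 9 = ∛(827), so β^3 = 827. Then (α + 9)^3 - 827 = 0, i.e. α is a root of g(x) = (x + 9)^3 - 827 = x^3 + 27x^2 + 243x - 98. Since g(x) = h(x + 9) where h(x) = x^3 - 827, and h is irreducible over Q (because 827 is not a perfect cube, so h has no rational root, and a monic cubic with no rational root is irreducible), g is also irreducible (irreducibility is preserved under the substitution x → x + 9). Hence m_α(x) = x^3 + 27x^2 + 243x - 98.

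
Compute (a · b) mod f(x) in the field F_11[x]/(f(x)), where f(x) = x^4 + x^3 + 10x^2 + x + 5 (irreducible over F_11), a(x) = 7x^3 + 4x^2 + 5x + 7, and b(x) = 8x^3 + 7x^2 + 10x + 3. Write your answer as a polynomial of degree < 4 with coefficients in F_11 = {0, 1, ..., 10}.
a · b ≡ 7x^3 + 8x^2 + 1 (mod f(x))

Multiply in F_11[x]: a(x)·b(x) = (7x^3 + 4x^2 + 5x + 7)·(8x^3 + 7x^2 + 10x + 3) = x^6 + 4x^5 + 6x^4 + 9x^3 + x^2 + 8x + 10. This has degree ≥ 4, so divide by f(x) over F_11: x^6 + 4x^5 + 6x^4 + 9x^3 + x^2 + 8x + 10 = (x^2 + 3x + 4)·(x^4 + x^3 + 10x^2 + x + 5) + (7x^3 + 8x^2 + 1). Hence a·b ≡ 7x^3 + 8x^2 + 1 (mod f). (F_11[x]/(f) is a field with 11^4 = 14641 elements since f is irreducible of degree 4.)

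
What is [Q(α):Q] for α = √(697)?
[Q(α):Q] = 2

[Q(α):Q] equals the degree of the minimal polynomial of α. Here α^2 = 697 and x^2 - 697 is irreducible (d = 697 is squarefree, ≠ 1, hence not a square), so deg(m_α) = 2. Thus [Q(α):Q] = 2.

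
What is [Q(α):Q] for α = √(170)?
[Q(α):Q] = 2

[Q(α):Q] equals the degree of the minimal polynomial of α. Here α^2 = 170 and x^2 - 170 is irreducible (d = 170 is squarefree, ≠ 1, hence not a square), so deg(m_α) = 2. Thus [Q(α):Q] = 2.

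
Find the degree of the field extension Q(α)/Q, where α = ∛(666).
[Q(α):Q] = 3

The minimal polynomial of α is x^3 - 666, irreducible over Q since 666 is not a perfect cube (so x^3 - 666 has no rational root). Hence [Q(α):Q] = deg(m_α) = 3.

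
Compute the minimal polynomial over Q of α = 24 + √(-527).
m_α(x) = x^2 - 48x + 1103

From α - 24 = √(-527), squaring gives (α - 24)^2 = -527, i.e. α^2 - 48α + 576 = -527, so α^2 - 48α + 1103 = 0. The discriminant of x^2 - 48x + 1103 is (-48)^2 - 4·(1103) = 2304 - 4412 = -2108, and 4·(-527) is not a perfect square in Q since -527 is squarefree and ≠ 1. Hence x^2 - 48x + 1103 is irreducible over Q and is the minimal polynomial of α.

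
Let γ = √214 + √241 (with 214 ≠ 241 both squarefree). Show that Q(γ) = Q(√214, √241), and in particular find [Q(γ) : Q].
[Q(γ) : Q] = 4 (equivalently, Q(γ) = Q(√214, √241))

Obviously Q(γ) ⊆ Q(√214, √241), and [Q(√214, √241):Q] = 4 (since 214, 241 are distinct squarefree integers > 1 with 51574 not a perfect square). To show equality we compute the minimal polynomial of γ. From γ = √214 + √241: γ^2 = 214 + 2√(51574) + 241 = 455 + 2√(51574), so γ^2 - 455 = 2√(51574); squaring, (γ^2 - 455)^2 = 4·51574, i.e. γ^4 - 910γ^2 + 207025 - 206296 = 0, i.e. γ^4 - 910γ^2 + 729 = 0. So γ is a root of x^4 - 910x^2 + 729. This polynomial is irreducible over Q: it has no rational root (each ±√214 ± √241 is irrational), and any factorization into two quadratics over Q would force √(51574) ∈ Q (pairing opposite roots) or √214, √241 ∈ Q (other pairings), all impossible. Hence [Q(γ):Q] = 4 = [Q(√214, √241):Q], so Q(γ) = Q(√214, √241).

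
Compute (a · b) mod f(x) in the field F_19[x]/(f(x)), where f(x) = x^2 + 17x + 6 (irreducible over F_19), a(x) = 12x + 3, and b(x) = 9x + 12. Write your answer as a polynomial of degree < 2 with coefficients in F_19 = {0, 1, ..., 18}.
a · b ≡ 7x + 15 (mod f(x))

Multiply in F_19[x]: a(x)·b(x) = (12x + 3)·(9x + 12) = 13x^2 + 17. This has degree ≥ 2, so divide by f(x) over F_19: 13x^2 + 17 = (13)·(x^2 + 17x + 6) + (7x + 15). Hence a·b ≡ 7x + 15 (mod f). (F_19[x]/(f) is a field with 19^2 = 361 elements since f is irreducible of degree 2.)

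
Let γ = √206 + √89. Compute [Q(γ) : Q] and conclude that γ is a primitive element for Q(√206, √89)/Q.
[Q(γ) : Q] = 4 (equivalently, Q(γ) = Q(√206, √89))

Obviously Q(γ) ⊆ Q(√206, √89), and [Q(√206, √89):Q] = 4 (since 206, 89 are distinct squarefree integers > 1 with 18334 not a perfect square). To show equality we compute the minimal polynomial of γ. From γ = √206 + √89: γ^2 = 206 + 2√(18334) + 89 = 295 + 2√(18334), so γ^2 - 295 = 2√(18334); squaring, (γ^2 - 295)^2 = 4·18334, i.e. γ^4 - 590γ^2 + 87025 - 73336 = 0, i.e. γ^4 - 590γ^2 + 13689 = 0. So γ is a root of x^4 - 590x^2 + 13689. This polynomial is irreducible over Q: it has no rational root (each ±√206 ± √89 is irrational), and any factorization into two quadratics over Q would force √(18334) ∈ Q (pairing opposite roots) or √206, √89 ∈ Q (other pairings), all impossible. Hence [Q(γ):Q] = 4 = [Q(√206, √89):Q], so Q(γ) = Q(√206, √89).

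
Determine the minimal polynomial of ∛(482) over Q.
m_α(x) = x^3 - 482

α satisfies α^3 = 482, so x^3 - 482 annihilates α. By the rational root test, a rational root p/q (in lowest terms) of x^3 - 482 would satisfy p^3 = 482 q^3, forcing q = 1 and p^3 = 482; but 482 is not a perfect cube, contradiction. A monic cubic over Q with no rational root is irreducible (any nontrivial factorization would include a linear factor). Hence x^3 - 482 is the minimal polynomial of α, and in particular [Q(α):Q] = 3.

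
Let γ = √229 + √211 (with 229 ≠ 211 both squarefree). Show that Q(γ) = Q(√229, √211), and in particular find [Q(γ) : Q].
[Q(γ) : Q] = 4 (equivalently, Q(γ) = Q(√229, √211))

Obviously Q(γ) ⊆ Q(√229, √211), and [Q(√229, √211):Q] = 4 (since 229, 211 are distinct squarefree integers > 1 with 48319 not a perfect square). To show equality we compute the minimal polynomial of γ. From γ = √229 + √211: γ^2 = 229 + 2√(48319) + 211 = 440 + 2√(48319), so γ^2 - 440 = 2√(48319); squaring, (γ^2 - 440)^2 = 4·48319, i.e. γ^4 - 880γ^2 + 193600 - 193276 = 0, i.e. γ^4 - 880γ^2 + 324 = 0. So γ is a root of x^4 - 880x^2 + 324. This polynomial is irreducible over Q: it has no rational root (each ±√229 ± √211 is irrational), and any factorization into two quadratics over Q would force √(48319) ∈ Q (pairing opposite roots) or √229, √211 ∈ Q (other pairings), all impossible. Hence [Q(γ):Q] = 4 = [Q(√229, √211):Q], so Q(γ) = Q(√229, √211).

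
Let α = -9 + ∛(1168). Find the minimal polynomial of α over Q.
m_α(x) = x^3 + 27x^2 + 243x - 439

Set β = α + 9 = ∛(1168), so β^3 = 1168. Then (α + 9)^3 - 1168 = 0, i.e. α is a root of g(x) = (x + 9)^3 - 1168 = x^3 + 27x^2 + 243x - 439. Since g(x) = h(x + 9) where h(x) = x^3 - 1168, and h is irreducible over Q (because 1168 is not a perfect cube, so h has no rational root, and a monic cubic with no rational root is irreducible), g is also irreducible (irreducibility is preserved under the substitution x → x + 9). Hence m_α(x) = x^3 + 27x^2 + 243x - 439.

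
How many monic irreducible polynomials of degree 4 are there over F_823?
There are 114693474228 monic irreducible polynomials of degree 4 over F_823

Each element of F_{823^4} that lies in no proper subfield is a root of exactly one monic irreducible of degree 4 over F_823, and each such polynomial has 4 distinct roots in F_{823^4}. By Möbius inversion the count is N_823(4) = (1/4) Σ_{d|4} μ(4/d) · 823^d = (1/4)(μ(4)·823^1 + μ(2)·823^2 + μ(1)·823^4) = 458773896912/4 = 114693474228.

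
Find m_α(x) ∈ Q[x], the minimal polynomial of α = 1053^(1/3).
m_α(x) = x^3 - 1053

α satisfies α^3 = 1053, so x^3 - 1053 annihilates α. By the rational root test, a rational root p/q (in lowest terms) of x^3 - 1053 would satisfy p^3 = 1053 q^3, forcing q = 1 and p^3 = 1053; but 1053 is not a perfect cube, contradiction. A monic cubic over Q with no rational root is irreducible (any nontrivial factorization would include a linear factor). Hence x^3 - 1053 is the minimal polynomial of α, and in particular [Q(α):Q] = 3.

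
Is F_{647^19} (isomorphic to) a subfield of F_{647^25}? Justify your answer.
No: F_{647^19} is not a subfield of F_{647^25}

F_{p^m} embeds in F_{p^n} iff m | n. Here 19 ∤ 25 (since 25 = 1·19 + 6 with remainder 6 ≠ 0), so F_{647^19} is not a subfield of F_{647^25}. Equivalently: if it were, the tower law would give 19 = [F_{647^19}:F_647] dividing [F_{647^25}:F_647] = 25, contradiction.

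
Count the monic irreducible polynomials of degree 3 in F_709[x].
There are 118800040 monic irreducible polynomials of degree 3 over F_709

Each element of F_{709^3} that lies in no proper subfield is a root of exactly one monic irreducible of degree 3 over F_709, and each such polynomial has 3 distinct roots in F_{709^3}. By Möbius inversion the count is N_709(3) = (1/3) Σ_{d|3} μ(3/d) · 709^d = (1/3)(μ(3)·709^1 + μ(1)·709^3) = 356400120/3 = 118800040.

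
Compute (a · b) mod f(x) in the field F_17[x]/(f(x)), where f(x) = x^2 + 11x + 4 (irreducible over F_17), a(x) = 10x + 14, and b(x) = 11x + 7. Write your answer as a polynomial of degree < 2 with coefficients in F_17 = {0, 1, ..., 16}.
a · b ≡ 15 (mod f(x))

Multiply in F_17[x]: a(x)·b(x) = (10x + 14)·(11x + 7) = 8x^2 + 3x + 13. This has degree ≥ 2, so divide by f(x) over F_17: 8x^2 + 3x + 13 = (8)·(x^2 + 11x + 4) + (15). Hence a·b ≡ 15 (mod f). (F_17[x]/(f) is a field with 17^2 = 289 elements since f is irreducible of degree 2.)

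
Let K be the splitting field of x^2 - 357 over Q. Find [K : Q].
[K : Q] = 2

f(x) = x^2 - 357 factors as (x - √357)(x + √357). The splitting field is K = Q(√357). Since 357 is squarefree and > 1, it is not a perfect square, so x^2 - 357 is irreducible over Q and [Q(√357) : Q] = 2. Hence [K : Q] = 2.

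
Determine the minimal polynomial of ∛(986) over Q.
m_α(x) = x^3 - 986

α satisfies α^3 = 986, so x^3 - 986 annihilates α. By the rational root test, a rational root p/q (in lowest terms) of x^3 - 986 would satisfy p^3 = 986 q^3, forcing q = 1 and p^3 = 986; but 986 is not a perfect cube, contradiction. A monic cubic over Q with no rational root is irreducible (any nontrivial factorization would include a linear factor). Hence x^3 - 986 is the minimal polynomial of α, and in particular [Q(α):Q] = 3.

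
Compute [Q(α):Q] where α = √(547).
[Q(α):Q] = 2

[Q(α):Q] equals the degree of the minimal polynomial of α. Here α^2 = 547 and x^2 - 547 is irreducible (d = 547 is squarefree, ≠ 1, hence not a square), so deg(m_α) = 2. Thus [Q(α):Q] = 2.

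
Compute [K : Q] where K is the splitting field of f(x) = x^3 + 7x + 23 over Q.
[K : Q] = 6

By the rational root test, any rational root of the monic integer polynomial f(x) = x^3 + 7x + 23 must be an integer dividing the constant term 23, i.e. one of ±{1, 23}. Evaluating: f(1) = 31, f(-1) = 15, f(23) = 12351, f(-23) = -12305; none is 0, so f has no rational root and is therefore irreducible over Q (a cubic with no linear factor over a field is irreducible). For an irreducible cubic, the Galois group is A_3 or S_3 according as the discriminant disc(f) = -4a^3 - 27b^2 = -4·(7)^3 - 27·(23)^2 = -15655 is or is not a square in Q. Here disc(f) = -15655 is not a perfect square in Q, so the Galois group of f over Q is not contained in A_3 and must be all of S_3. The splitting field has degree |S_3| = 6 over Q, so [K : Q] = 6.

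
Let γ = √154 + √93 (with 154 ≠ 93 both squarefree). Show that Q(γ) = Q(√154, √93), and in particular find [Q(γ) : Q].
[Q(γ) : Q] = 4 (equivalently, Q(γ) = Q(√154, √93))

Obviously Q(γ) ⊆ Q(√154, √93), and [Q(√154, √93):Q] = 4 (since 154, 93 are distinct squarefree integers > 1 with 14322 not a perfect square). To show equality we compute the minimal polynomial of γ. From γ = √154 + √93: γ^2 = 154 + 2√(14322) + 93 = 247 + 2√(14322), so γ^2 - 247 = 2√(14322); squaring, (γ^2 - 247)^2 = 4·14322, i.e. γ^4 - 494γ^2 + 61009 - 57288 = 0, i.e. γ^4 - 494γ^2 + 3721 = 0. So γ is a root of x^4 - 494x^2 + 3721. This polynomial is irreducible over Q: it has no rational root (each ±√154 ± √93 is irrational), and any factorization into two quadratics over Q would force √(14322) ∈ Q (pairing opposite roots) or √154, √93 ∈ Q (other pairings), all impossible. Hence [Q(γ):Q] = 4 = [Q(√154, √93):Q], so Q(γ) = Q(√154, √93).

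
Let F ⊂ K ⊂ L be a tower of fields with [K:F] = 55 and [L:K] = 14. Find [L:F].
[L:F] = 770

The tower law says that for any tower of field extensions F ⊂ K ⊂ L with finite degrees, [L:F] = [L:K] · [K:F]. Here this gives [L:F] = 14 · 55 = 770.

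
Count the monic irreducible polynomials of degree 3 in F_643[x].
There are 88615688 monic irreducible polynomials of degree 3 over F_643

Each element of F_{643^3} that lies in no proper subfield is a root of exactly one monic irreducible of degree 3 over F_643, and each such polynomial has 3 distinct roots in F_{643^3}. By Möbius inversion the count is N_643(3) = (1/3) Σ_{d|3} μ(3/d) · 643^d = (1/3)(μ(3)·643^1 + μ(1)·643^3) = 265847064/3 = 88615688.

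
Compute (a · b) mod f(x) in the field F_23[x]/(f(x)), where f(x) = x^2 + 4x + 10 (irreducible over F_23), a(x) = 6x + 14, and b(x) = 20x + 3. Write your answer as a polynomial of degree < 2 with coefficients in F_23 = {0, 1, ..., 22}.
a · b ≡ 2x + 15 (mod f(x))

Multiply in F_23[x]: a(x)·b(x) = (6x + 14)·(20x + 3) = 5x^2 + 22x + 19. This has degree ≥ 2, so divide by f(x) over F_23: 5x^2 + 22x + 19 = (5)·(x^2 + 4x + 10) + (2x + 15). Hence a·b ≡ 2x + 15 (mod f). (F_23[x]/(f) is a field with 23^2 = 529 elements since f is irreducible of degree 2.)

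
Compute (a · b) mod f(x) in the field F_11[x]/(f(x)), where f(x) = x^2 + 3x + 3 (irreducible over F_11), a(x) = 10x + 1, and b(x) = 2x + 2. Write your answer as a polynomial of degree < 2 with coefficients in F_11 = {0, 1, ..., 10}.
a · b ≡ 6x + 8 (mod f(x))

Multiply in F_11[x]: a(x)·b(x) = (10x + 1)·(2x + 2) = 9x^2 + 2. This has degree ≥ 2, so divide by f(x) over F_11: 9x^2 + 2 = (9)·(x^2 + 3x + 3) + (6x + 8). Hence a·b ≡ 6x + 8 (mod f). (F_11[x]/(f) is a field with 11^2 = 121 elements since f is irreducible of degree 2.)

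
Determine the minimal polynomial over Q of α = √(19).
m_α(x) = x^2 - 19

α satisfies α^2 - 19 = 0, so x^2 - 19 annihilates α. Since d = 19 is squarefree and ≠ 1, it is not a perfect square in Q, so x^2 - 19 has no rational root and is therefore irreducible over Q (a degree-2 polynomial over a field is irreducible iff it has no root). Hence m_α(x) = x^2 - 19.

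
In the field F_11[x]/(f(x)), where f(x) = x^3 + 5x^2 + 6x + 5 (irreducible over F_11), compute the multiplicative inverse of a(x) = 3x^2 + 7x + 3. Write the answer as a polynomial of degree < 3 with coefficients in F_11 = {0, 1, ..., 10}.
a(x)^(-1) ≡ 3x + 8 (mod f(x))

Since f is irreducible over F_11, F_11[x]/(f) is a field and a(x) ≠ 0 has an inverse. Apply the extended Euclidean algorithm to f(x) and a(x) in F_11[x]: f(x) = (4x + 7)·a(x) + (6). The last nonzero remainder is the constant 6 = gcd(f, a) in F_11. Back-substituting through the division chain expresses 6 = s(x)·a(x) + t(x)·f(x) with s(x) ≡ 7x + 4 (mod f), so (7x + 4)·a(x) ≡ 6 (mod f). Multiplying by 6^(-1) ≡ 2 in F_11 gives a(x)^(-1) ≡ 2·(7x + 4) ≡ 3x + 8 (mod f). Check: (3x^2 + 7x + 3)·(3x + 8) = 9x^3 + x^2 + 10x + 2 ≡ 1 (mod x^3 + 5x^2 + 6x + 5).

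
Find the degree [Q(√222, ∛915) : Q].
[Q(√222, ∛915) : Q] = 6

Let L = Q(√222, ∛915). Since Q(√222) ⊂ L and [Q(√222):Q] = 2, the tower law gives 2 | [L:Q]. Likewise Q(∛915) ⊂ L with [Q(∛915):Q] = 3 (because 915 is not a perfect cube), so 3 | [L:Q]. As gcd(2,3) = 1, [L:Q] is divisible by 6. Conversely L is generated over Q by √222 and ∛915, so [L:Q] ≤ 2·3 = 6. Therefore [Q(√222, ∛915) : Q] = 6.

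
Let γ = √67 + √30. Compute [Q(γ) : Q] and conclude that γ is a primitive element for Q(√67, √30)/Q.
[Q(γ) : Q] = 4 (equivalently, Q(γ) = Q(√67, √30))

Obviously Q(γ) ⊆ Q(√67, √30), and [Q(√67, √30):Q] = 4 (since 67, 30 are distinct squarefree integers > 1 with 2010 not a perfect square). To show equality we compute the minimal polynomial of γ. From γ = √67 + √30: γ^2 = 67 + 2√(2010) + 30 = 97 + 2√(2010), so γ^2 - 97 = 2√(2010); squaring, (γ^2 - 97)^2 = 4·2010, i.e. γ^4 - 194γ^2 + 9409 - 8040 = 0, i.e. γ^4 - 194γ^2 + 1369 = 0. So γ is a root of x^4 - 194x^2 + 1369. This polynomial is irreducible over Q: it has no rational root (each ±√67 ± √30 is irrational), and any factorization into two quadratics over Q would force √(2010) ∈ Q (pairing opposite roots) or √67, √30 ∈ Q (other pairings), all impossible. Hence [Q(γ):Q] = 4 = [Q(√67, √30):Q], so Q(γ) = Q(√67, √30).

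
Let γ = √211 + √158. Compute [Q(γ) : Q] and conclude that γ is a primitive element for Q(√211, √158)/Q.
[Q(γ) : Q] = 4 (equivalently, Q(γ) = Q(√211, √158))

Obviously Q(γ) ⊆ Q(√211, √158), and [Q(√211, √158):Q] = 4 (since 211, 158 are distinct squarefree integers > 1 with 33338 not a perfect square). To show equality we compute the minimal polynomial of γ. From γ = √211 + √158: γ^2 = 211 + 2√(33338) + 158 = 369 + 2√(33338), so γ^2 - 369 = 2√(33338); squaring, (γ^2 - 369)^2 = 4·33338, i.e. γ^4 - 738γ^2 + 136161 - 133352 = 0, i.e. γ^4 - 738γ^2 + 2809 = 0. So γ is a root of x^4 - 738x^2 + 2809. This polynomial is irreducible over Q: it has no rational root (each ±√211 ± √158 is irrational), and any factorization into two quadratics over Q would force √(33338) ∈ Q (pairing opposite roots) or √211, √158 ∈ Q (other pairings), all impossible. Hence [Q(γ):Q] = 4 = [Q(√211, √158):Q], so Q(γ) = Q(√211, √158).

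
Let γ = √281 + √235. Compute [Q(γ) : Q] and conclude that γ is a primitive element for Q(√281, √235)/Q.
[Q(γ) : Q] = 4 (equivalently, Q(γ) = Q(√281, √235))

Obviously Q(γ) ⊆ Q(√281, √235), and [Q(√281, √235):Q] = 4 (since 281, 235 are distinct squarefree integers > 1 with 66035 not a perfect square). To show equality we compute the minimal polynomial of γ. From γ = √281 + √235: γ^2 = 281 + 2√(66035) + 235 = 516 + 2√(66035), so γ^2 - 516 = 2√(66035); squaring, (γ^2 - 516)^2 = 4·66035, i.e. γ^4 - 1032γ^2 + 266256 - 264140 = 0, i.e. γ^4 - 1032γ^2 + 2116 = 0. So γ is a root of x^4 - 1032x^2 + 2116. This polynomial is irreducible over Q: it has no rational root (each ±√281 ± √235 is irrational), and any factorization into two quadratics over Q would force √(66035) ∈ Q (pairing opposite roots) or √281, √235 ∈ Q (other pairings), all impossible. Hence [Q(γ):Q] = 4 = [Q(√281, √235):Q], so Q(γ) = Q(√281, √235).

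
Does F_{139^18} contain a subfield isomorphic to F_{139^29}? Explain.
No: F_{139^29} is not a subfield of F_{139^18}

F_{p^m} embeds in F_{p^n} iff m | n. Here 29 ∤ 18 (since 18 = 0·29 + 18 with remainder 18 ≠ 0), so F_{139^29} is not a subfield of F_{139^18}. Equivalently: if it were, the tower law would give 29 = [F_{139^29}:F_139] dividing [F_{139^18}:F_139] = 18, contradiction.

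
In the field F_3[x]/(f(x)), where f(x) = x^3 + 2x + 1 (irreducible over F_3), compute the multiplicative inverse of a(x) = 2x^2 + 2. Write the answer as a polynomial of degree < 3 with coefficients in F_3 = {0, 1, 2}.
a(x)^(-1) ≡ x^2 + 2x + 1 (mod f(x))

Since f is irreducible over F_3, F_3[x]/(f) is a field and a(x) ≠ 0 has an inverse. Apply the extended Euclidean algorithm to f(x) and a(x) in F_3[x]: f(x) = (2x)·a(x) + (x + 1);  a(x) = (2x + 1)·(x + 1) + (1). The last nonzero remainder is the constant 1 = gcd(f, a) in F_3. Back-substituting through the division chain expresses 1 = s(x)·a(x) + t(x)·f(x) with s(x) ≡ x^2 + 2x + 1 (mod f), so a(x)^(-1) ≡ s(x) = x^2 + 2x + 1 (mod f). Check: (2x^2 + 2)·(x^2 + 2x + 1) = 2x^4 + x^3 + x^2 + x + 2 ≡ 1 (mod x^3 + 2x + 1).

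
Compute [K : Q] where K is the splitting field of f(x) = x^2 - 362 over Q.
[K : Q] = 2

f(x) = x^2 - 362 factors as (x - √362)(x + √362). The splitting field is K = Q(√362). Since 362 is squarefree and > 1, it is not a perfect square, so x^2 - 362 is irreducible over Q and [Q(√362) : Q] = 2. Hence [K : Q] = 2.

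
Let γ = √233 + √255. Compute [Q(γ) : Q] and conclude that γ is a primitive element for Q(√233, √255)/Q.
[Q(γ) : Q] = 4 (equivalently, Q(γ) = Q(√233, √255))

Obviously Q(γ) ⊆ Q(√233, √255), and [Q(√233, √255):Q] = 4 (since 233, 255 are distinct squarefree integers > 1 with 59415 not a perfect square). To show equality we compute the minimal polynomial of γ. From γ = √233 + √255: γ^2 = 233 + 2√(59415) + 255 = 488 + 2√(59415), so γ^2 - 488 = 2√(59415); squaring, (γ^2 - 488)^2 = 4·59415, i.e. γ^4 - 976γ^2 + 238144 - 237660 = 0, i.e. γ^4 - 976γ^2 + 484 = 0. So γ is a root of x^4 - 976x^2 + 484. This polynomial is irreducible over Q: it has no rational root (each ±√233 ± √255 is irrational), and any factorization into two quadratics over Q would force √(59415) ∈ Q (pairing opposite roots) or √233, √255 ∈ Q (other pairings), all impossible. Hence [Q(γ):Q] = 4 = [Q(√233, √255):Q], so Q(γ) = Q(√233, √255).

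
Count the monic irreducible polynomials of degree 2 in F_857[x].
There are 366796 monic irreducible polynomials of degree 2 over F_857

Each element of F_{857^2} that lies in no proper subfield is a root of exactly one monic irreducible of degree 2 over F_857, and each such polynomial has 2 distinct roots in F_{857^2}. By Möbius inversion the count is N_857(2) = (1/2) Σ_{d|2} μ(2/d) · 857^d = (1/2)(μ(2)·857^1 + μ(1)·857^2) = 733592/2 = 366796.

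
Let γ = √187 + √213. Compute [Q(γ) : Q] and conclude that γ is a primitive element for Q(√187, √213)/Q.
[Q(γ) : Q] = 4 (equivalently, Q(γ) = Q(√187, √213))

Obviously Q(γ) ⊆ Q(√187, √213), and [Q(√187, √213):Q] = 4 (since 187, 213 are distinct squarefree integers > 1 with 39831 not a perfect square). To show equality we compute the minimal polynomial of γ. From γ = √187 + √213: γ^2 = 187 + 2√(39831) + 213 = 400 + 2√(39831), so γ^2 - 400 = 2√(39831); squaring, (γ^2 - 400)^2 = 4·39831, i.e. γ^4 - 800γ^2 + 160000 - 159324 = 0, i.e. γ^4 - 800γ^2 + 676 = 0. So γ is a root of x^4 - 800x^2 + 676. This polynomial is irreducible over Q: it has no rational root (each ±√187 ± √213 is irrational), and any factorization into two quadratics over Q would force √(39831) ∈ Q (pairing opposite roots) or √187, √213 ∈ Q (other pairings), all impossible. Hence [Q(γ):Q] = 4 = [Q(√187, √213):Q], so Q(γ) = Q(√187, √213).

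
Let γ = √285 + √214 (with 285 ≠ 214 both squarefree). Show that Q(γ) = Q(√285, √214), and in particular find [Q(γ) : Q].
[Q(γ) : Q] = 4 (equivalently, Q(γ) = Q(√285, √214))

Obviously Q(γ) ⊆ Q(√285, √214), and [Q(√285, √214):Q] = 4 (since 285, 214 are distinct squarefree integers > 1 with 60990 not a perfect square). To show equality we compute the minimal polynomial of γ. From γ = √285 + √214: γ^2 = 285 + 2√(60990) + 214 = 499 + 2√(60990), so γ^2 - 499 = 2√(60990); squaring, (γ^2 - 499)^2 = 4·60990, i.e. γ^4 - 998γ^2 + 249001 - 243960 = 0, i.e. γ^4 - 998γ^2 + 5041 = 0. So γ is a root of x^4 - 998x^2 + 5041. This polynomial is irreducible over Q: it has no rational root (each ±√285 ± √214 is irrational), and any factorization into two quadratics over Q would force √(60990) ∈ Q (pairing opposite roots) or √285, √214 ∈ Q (other pairings), all impossible. Hence [Q(γ):Q] = 4 = [Q(√285, √214):Q], so Q(γ) = Q(√285, √214).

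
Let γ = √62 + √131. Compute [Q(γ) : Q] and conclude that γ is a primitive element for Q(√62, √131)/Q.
[Q(γ) : Q] = 4 (equivalently, Q(γ) = Q(√62, √131))

Obviously Q(γ) ⊆ Q(√62, √131), and [Q(√62, √131):Q] = 4 (since 62, 131 are distinct squarefree integers > 1 with 8122 not a perfect square). To show equality we compute the minimal polynomial of γ. From γ = √62 + √131: γ^2 = 62 + 2√(8122) + 131 = 193 + 2√(8122), so γ^2 - 193 = 2√(8122); squaring, (γ^2 - 193)^2 = 4·8122, i.e. γ^4 - 386γ^2 + 37249 - 32488 = 0, i.e. γ^4 - 386γ^2 + 4761 = 0. So γ is a root of x^4 - 386x^2 + 4761. This polynomial is irreducible over Q: it has no rational root (each ±√62 ± √131 is irrational), and any factorization into two quadratics over Q would force √(8122) ∈ Q (pairing opposite roots) or √62, √131 ∈ Q (other pairings), all impossible. Hence [Q(γ):Q] = 4 = [Q(√62, √131):Q], so Q(γ) = Q(√62, √131).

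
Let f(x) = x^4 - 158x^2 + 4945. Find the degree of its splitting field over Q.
[K : Q] = 4

Solving the quadratic in x^2: x^2 = (158 ± √(158^2 - 4·4945))/2 = (158 ± √5184)/2 = (158 ± 72)/2, giving x^2 = 115 or x^2 = 43. So f(x) = (x^2 - 115)(x^2 - 43) and the roots of f are ±√115, ±√43. Hence the splitting field is K = Q(√115, √43). Since 115 and 43 are distinct squarefree integers > 1, their product 4945 is not a perfect square, so √43 ∉ Q(√115). By the tower law [K:Q] = [Q(√115,√43):Q(√115)] · [Q(√115):Q] = 2 · 2 = 4.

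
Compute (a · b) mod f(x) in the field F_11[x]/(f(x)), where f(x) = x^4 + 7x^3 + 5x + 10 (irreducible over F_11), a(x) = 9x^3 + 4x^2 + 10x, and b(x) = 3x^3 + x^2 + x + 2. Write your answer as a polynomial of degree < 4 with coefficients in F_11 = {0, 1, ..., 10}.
a · b ≡ 10x^3 + 5x^2 + 5x + 9 (mod f(x))

Multiply in F_11[x]: a(x)·b(x) = (9x^3 + 4x^2 + 10x)·(3x^3 + x^2 + x + 2) = 5x^6 + 10x^5 + 10x^4 + 10x^3 + 7x^2 + 9x. This has degree ≥ 4, so divide by f(x) over F_11: 5x^6 + 10x^5 + 10x^4 + 10x^3 + 7x^2 + 9x = (5x^2 + 8x + 9)·(x^4 + 7x^3 + 5x + 10) + (10x^3 + 5x^2 + 5x + 9). Hence a·b ≡ 10x^3 + 5x^2 + 5x + 9 (mod f). (F_11[x]/(f) is a field with 11^4 = 14641 elements since f is irreducible of degree 4.)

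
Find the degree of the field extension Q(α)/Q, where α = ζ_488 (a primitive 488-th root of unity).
[Q(α):Q] = 240

The minimal polynomial of ζ_488 over Q is the 488-th cyclotomic polynomial Φ_488(x), which is irreducible over Q and has degree φ(488) = 240. Hence [Q(α):Q] = φ(488) = 240.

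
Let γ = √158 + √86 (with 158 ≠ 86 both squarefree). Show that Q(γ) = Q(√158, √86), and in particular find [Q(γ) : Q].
[Q(γ) : Q] = 4 (equivalently, Q(γ) = Q(√158, √86))

Obviously Q(γ) ⊆ Q(√158, √86), and [Q(√158, √86):Q] = 4 (since 158, 86 are distinct squarefree integers > 1 with 13588 not a perfect square). To show equality we compute the minimal polynomial of γ. From γ = √158 + √86: γ^2 = 158 + 2√(13588) + 86 = 244 + 2√(13588), so γ^2 - 244 = 2√(13588); squaring, (γ^2 - 244)^2 = 4·13588, i.e. γ^4 - 488γ^2 + 59536 - 54352 = 0, i.e. γ^4 - 488γ^2 + 5184 = 0. So γ is a root of x^4 - 488x^2 + 5184. This polynomial is irreducible over Q: it has no rational root (each ±√158 ± √86 is irrational), and any factorization into two quadratics over Q would force √(13588) ∈ Q (pairing opposite roots) or √158, √86 ∈ Q (other pairings), all impossible. Hence [Q(γ):Q] = 4 = [Q(√158, √86):Q], so Q(γ) = Q(√158, √86).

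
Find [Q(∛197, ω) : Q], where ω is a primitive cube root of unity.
[Q(∛197, ω) : Q] = 6

[Q(∛197):Q] = 3 (min poly x^3 - 197, irreducible since 197 is not a perfect cube). [Q(ω):Q] = 2 (min poly x^2 + x + 1). Since Q(∛197) ⊂ R and ω ∉ R, we have ω ∉ Q(∛197), so x^2 + x + 1 remains irreducible over Q(∛197) and [Q(∛197, ω) : Q(∛197)] = 2. By the tower law, [Q(∛197, ω) : Q] = 3 · 2 = 6. (In fact Q(∛197, ω) is the splitting field of x^3 - 197 over Q.)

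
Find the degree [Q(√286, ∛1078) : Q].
[Q(√286, ∛1078) : Q] = 6

Let L = Q(√286, ∛1078). Since Q(√286) ⊂ L and [Q(√286):Q] = 2, the tower law gives 2 | [L:Q]. Likewise Q(∛1078) ⊂ L with [Q(∛1078):Q] = 3 (because 1078 is not a perfect cube), so 3 | [L:Q]. As gcd(2,3) = 1, [L:Q] is divisible by 6. Conversely L is generated over Q by √286 and ∛1078, so [L:Q] ≤ 2·3 = 6. Therefore [Q(√286, ∛1078) : Q] = 6.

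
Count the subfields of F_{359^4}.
F_{359^4} has 3 subfields

The subfields of F_{p^n} are exactly the fields F_{p^d} for d | n (each is the fixed field of the unique index-d subgroup of Gal(F_{p^n}/F_p) ≅ Z/nZ). The divisors of n = 4 are {1, 2, 4}, giving 3 subfields: F_{359^1}, F_{359^2}, F_{359^4}.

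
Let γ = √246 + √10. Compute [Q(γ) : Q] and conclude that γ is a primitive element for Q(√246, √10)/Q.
[Q(γ) : Q] = 4 (equivalently, Q(γ) = Q(√246, √10))

Obviously Q(γ) ⊆ Q(√246, √10), and [Q(√246, √10):Q] = 4 (since 246, 10 are distinct squarefree integers > 1 with 2460 not a perfect square). To show equality we compute the minimal polynomial of γ. From γ = √246 + √10: γ^2 = 246 + 2√(2460) + 10 = 256 + 2√(2460), so γ^2 - 256 = 2√(2460); squaring, (γ^2 - 256)^2 = 4·2460, i.e. γ^4 - 512γ^2 + 65536 - 9840 = 0, i.e. γ^4 - 512γ^2 + 55696 = 0. So γ is a root of x^4 - 512x^2 + 55696. This polynomial is irreducible over Q: it has no rational root (each ±√246 ± √10 is irrational), and any factorization into two quadratics over Q would force √(2460) ∈ Q (pairing opposite roots) or √246, √10 ∈ Q (other pairings), all impossible. Hence [Q(γ):Q] = 4 = [Q(√246, √10):Q], so Q(γ) = Q(√246, √10).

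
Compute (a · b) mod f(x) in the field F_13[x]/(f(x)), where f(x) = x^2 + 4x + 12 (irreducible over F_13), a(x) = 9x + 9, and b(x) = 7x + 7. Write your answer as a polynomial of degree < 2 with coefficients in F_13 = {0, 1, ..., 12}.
a · b ≡ 4x + 9 (mod f(x))

Multiply in F_13[x]: a(x)·b(x) = (9x + 9)·(7x + 7) = 11x^2 + 9x + 11. This has degree ≥ 2, so divide by f(x) over F_13: 11x^2 + 9x + 11 = (11)·(x^2 + 4x + 12) + (4x + 9). Hence a·b ≡ 4x + 9 (mod f). (F_13[x]/(f) is a field with 13^2 = 169 elements since f is irreducible of degree 2.)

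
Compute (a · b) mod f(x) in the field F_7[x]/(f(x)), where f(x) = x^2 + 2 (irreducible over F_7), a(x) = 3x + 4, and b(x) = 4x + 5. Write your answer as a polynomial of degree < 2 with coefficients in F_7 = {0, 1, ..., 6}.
a · b ≡ 3x + 3 (mod f(x))

Multiply in F_7[x]: a(x)·b(x) = (3x + 4)·(4x + 5) = 5x^2 + 3x + 6. This has degree ≥ 2, so divide by f(x) over F_7: 5x^2 + 3x + 6 = (5)·(x^2 + 2) + (3x + 3). Hence a·b ≡ 3x + 3 (mod f). (F_7[x]/(f) is a field with 7^2 = 49 elements since f is irreducible of degree 2.)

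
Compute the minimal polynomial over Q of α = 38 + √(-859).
m_α(x) = x^2 - 76x + 2303

From α - 38 = √(-859), squaring gives (α - 38)^2 = -859, i.e. α^2 - 76α + 1444 = -859, so α^2 - 76α + 2303 = 0. The discriminant of x^2 - 76x + 2303 is (-76)^2 - 4·(2303) = 5776 - 9212 = -3436, and 4·(-859) is not a perfect square in Q since -859 is squarefree and ≠ 1. Hence x^2 - 76x + 2303 is irreducible over Q and is the minimal polynomial of α.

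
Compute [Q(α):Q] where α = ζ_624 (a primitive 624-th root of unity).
[Q(α):Q] = 192

The minimal polynomial of ζ_624 over Q is the 624-th cyclotomic polynomial Φ_624(x), which is irreducible over Q and has degree φ(624) = 192. Hence [Q(α):Q] = φ(624) = 192.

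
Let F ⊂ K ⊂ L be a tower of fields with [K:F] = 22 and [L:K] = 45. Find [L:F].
[L:F] = 990

The tower law says that for any tower of field extensions F ⊂ K ⊂ L with finite degrees, [L:F] = [L:K] · [K:F]. Here this gives [L:F] = 45 · 22 = 990.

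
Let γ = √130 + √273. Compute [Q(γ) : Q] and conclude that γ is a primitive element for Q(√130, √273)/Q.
[Q(γ) : Q] = 4 (equivalently, Q(γ) = Q(√130, √273))

Obviously Q(γ) ⊆ Q(√130, √273), and [Q(√130, √273):Q] = 4 (since 130, 273 are distinct squarefree integers > 1 with 35490 not a perfect square). To show equality we compute the minimal polynomial of γ. From γ = √130 + √273: γ^2 = 130 + 2√(35490) + 273 = 403 + 2√(35490), so γ^2 - 403 = 2√(35490); squaring, (γ^2 - 403)^2 = 4·35490, i.e. γ^4 - 806γ^2 + 162409 - 141960 = 0, i.e. γ^4 - 806γ^2 + 20449 = 0. So γ is a root of x^4 - 806x^2 + 20449. This polynomial is irreducible over Q: it has no rational root (each ±√130 ± √273 is irrational), and any factorization into two quadratics over Q would force √(35490) ∈ Q (pairing opposite roots) or √130, √273 ∈ Q (other pairings), all impossible. Hence [Q(γ):Q] = 4 = [Q(√130, √273):Q], so Q(γ) = Q(√130, √273).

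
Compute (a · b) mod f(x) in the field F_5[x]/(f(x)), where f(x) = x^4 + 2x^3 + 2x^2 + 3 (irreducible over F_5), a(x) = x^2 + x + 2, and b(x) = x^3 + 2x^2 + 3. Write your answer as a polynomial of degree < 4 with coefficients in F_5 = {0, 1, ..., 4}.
a · b ≡ 3 (mod f(x))

Multiply in F_5[x]: a(x)·b(x) = (x^2 + x + 2)·(x^3 + 2x^2 + 3) = x^5 + 3x^4 + 4x^3 + 2x^2 + 3x + 1. This has degree ≥ 4, so divide by f(x) over F_5: x^5 + 3x^4 + 4x^3 + 2x^2 + 3x + 1 = (x + 1)·(x^4 + 2x^3 + 2x^2 + 3) + (3). Hence a·b ≡ 3 (mod f). (F_5[x]/(f) is a field with 5^4 = 625 elements since f is irreducible of degree 4.)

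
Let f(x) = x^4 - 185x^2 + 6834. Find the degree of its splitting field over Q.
[K : Q] = 4

Solving the quadratic in x^2: x^2 = (185 ± √(185^2 - 4·6834))/2 = (185 ± √6889)/2 = (185 ± 83)/2, giving x^2 = 51 or x^2 = 134. So f(x) = (x^2 - 51)(x^2 - 134) and the roots of f are ±√51, ±√134. Hence the splitting field is K = Q(√51, √134). Since 51 and 134 are distinct squarefree integers > 1, their product 6834 is not a perfect square, so √134 ∉ Q(√51). By the tower law [K:Q] = [Q(√51,√134):Q(√51)] · [Q(√51):Q] = 2 · 2 = 4.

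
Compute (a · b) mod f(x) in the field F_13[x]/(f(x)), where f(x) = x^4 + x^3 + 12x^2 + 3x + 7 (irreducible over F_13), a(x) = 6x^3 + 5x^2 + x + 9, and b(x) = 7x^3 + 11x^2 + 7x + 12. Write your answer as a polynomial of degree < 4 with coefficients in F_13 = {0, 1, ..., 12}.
a · b ≡ x^3 + 3x^2 + 12x + 6 (mod f(x))

Multiply in F_13[x]: a(x)·b(x) = (6x^3 + 5x^2 + x + 9)·(7x^3 + 11x^2 + 7x + 12) = 3x^6 + 10x^5 + 12x^3 + 10x^2 + 10x + 4. This has degree ≥ 4, so divide by f(x) over F_13: 3x^6 + 10x^5 + 12x^3 + 10x^2 + 10x + 4 = (3x^2 + 7x + 9)·(x^4 + x^3 + 12x^2 + 3x + 7) + (x^3 + 3x^2 + 12x + 6). Hence a·b ≡ x^3 + 3x^2 + 12x + 6 (mod f). (F_13[x]/(f) is a field with 13^4 = 28561 elements since f is irreducible of degree 4.)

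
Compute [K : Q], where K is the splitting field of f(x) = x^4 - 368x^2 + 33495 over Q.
[K : Q] = 4

Solving the quadratic in x^2: x^2 = (368 ± √(368^2 - 4·33495))/2 = (368 ± √1444)/2 = (368 ± 38)/2, giving x^2 = 203 or x^2 = 165. So f(x) = (x^2 - 203)(x^2 - 165) and the roots of f are ±√203, ±√165. Hence the splitting field is K = Q(√203, √165). Since 203 and 165 are distinct squarefree integers > 1, their product 33495 is not a perfect square, so √165 ∉ Q(√203). By the tower law [K:Q] = [Q(√203,√165):Q(√203)] · [Q(√203):Q] = 2 · 2 = 4.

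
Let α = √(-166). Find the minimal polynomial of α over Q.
m_α(x) = x^2 + 166

α satisfies α^2 + 166 = 0, so x^2 + 166 annihilates α. Since d = -166 is squarefree and ≠ 1, it is not a perfect square in Q, so x^2 + 166 has no rational root and is therefore irreducible over Q (a degree-2 polynomial over a field is irreducible iff it has no root). Hence m_α(x) = x^2 + 166.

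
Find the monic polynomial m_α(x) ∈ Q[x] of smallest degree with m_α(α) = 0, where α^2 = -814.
m_α(x) = x^2 + 814

α satisfies α^2 + 814 = 0, so x^2 + 814 annihilates α. Since d = -814 is squarefree and ≠ 1, it is not a perfect square in Q, so x^2 + 814 has no rational root and is therefore irreducible over Q (a degree-2 polynomial over a field is irreducible iff it has no root). Hence m_α(x) = x^2 + 814.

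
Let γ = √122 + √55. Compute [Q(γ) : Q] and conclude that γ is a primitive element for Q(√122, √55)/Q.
[Q(γ) : Q] = 4 (equivalently, Q(γ) = Q(√122, √55))

Obviously Q(γ) ⊆ Q(√122, √55), and [Q(√122, √55):Q] = 4 (since 122, 55 are distinct squarefree integers > 1 with 6710 not a perfect square). To show equality we compute the minimal polynomial of γ. From γ = √122 + √55: γ^2 = 122 + 2√(6710) + 55 = 177 + 2√(6710), so γ^2 - 177 = 2√(6710); squaring, (γ^2 - 177)^2 = 4·6710, i.e. γ^4 - 354γ^2 + 31329 - 26840 = 0, i.e. γ^4 - 354γ^2 + 4489 = 0. So γ is a root of x^4 - 354x^2 + 4489. This polynomial is irreducible over Q: it has no rational root (each ±√122 ± √55 is irrational), and any factorization into two quadratics over Q would force √(6710) ∈ Q (pairing opposite roots) or √122, √55 ∈ Q (other pairings), all impossible. Hence [Q(γ):Q] = 4 = [Q(√122, √55):Q], so Q(γ) = Q(√122, √55).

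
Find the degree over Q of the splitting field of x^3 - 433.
[K : Q] = 6

The roots of x^3 - 433 are ∛433, ω∛433, ω^2∛433 where ω = e^(2πi/3) is a primitive cube root of unity, so K = Q(∛433, ω). Now [Q(∛433):Q] = 3 (since 433 is not a perfect cube, x^3 - 433 is irreducible) and [Q(ω):Q] = 2. Both 2 and 3 divide [K:Q], and [K:Q] ≤ 3·2 = 6, so [K:Q] = 6. (Equivalently: Q(∛433) ⊂ R but ω ∉ R, so [K : Q(∛433)] = 2.)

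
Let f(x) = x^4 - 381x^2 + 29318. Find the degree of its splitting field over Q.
[K : Q] = 4

Solving the quadratic in x^2: x^2 = (381 ± √(381^2 - 4·29318))/2 = (381 ± √27889)/2 = (381 ± 167)/2, giving x^2 = 107 or x^2 = 274. So f(x) = (x^2 - 107)(x^2 - 274) and the roots of f are ±√107, ±√274. Hence the splitting field is K = Q(√107, √274). Since 107 and 274 are distinct squarefree integers > 1, their product 29318 is not a perfect square, so √274 ∉ Q(√107). By the tower law [K:Q] = [Q(√107,√274):Q(√107)] · [Q(√107):Q] = 2 · 2 = 4.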